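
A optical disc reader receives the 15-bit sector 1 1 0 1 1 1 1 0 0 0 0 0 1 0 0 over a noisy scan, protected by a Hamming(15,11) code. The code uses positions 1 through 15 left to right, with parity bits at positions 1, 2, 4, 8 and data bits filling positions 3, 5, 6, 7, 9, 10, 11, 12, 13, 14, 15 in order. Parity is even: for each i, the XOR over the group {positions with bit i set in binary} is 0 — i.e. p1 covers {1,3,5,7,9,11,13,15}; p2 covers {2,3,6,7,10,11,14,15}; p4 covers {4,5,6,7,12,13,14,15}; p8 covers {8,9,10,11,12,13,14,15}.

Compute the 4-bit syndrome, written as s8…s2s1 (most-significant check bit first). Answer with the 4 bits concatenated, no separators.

s1 (pos 1,3,5,7,9,11,13,15): 1⊕0⊕1⊕1⊕0⊕0⊕1⊕0 = 0
s2 (pos 2,3,6,7,10,11,14,15): 1⊕0⊕1⊕1⊕0⊕0⊕0⊕0 = 1
s4 (pos 4,5,6,7,12,13,14,15): 1⊕1⊕1⊕1⊕0⊕1⊕0⊕0 = 1
s8 (pos 8,9,10,11,12,13,14,15): 0⊕0⊕0⊕0⊕0⊕1⊕0⊕0 = 1
Syndrome s8…s1 = 1110 → error at position 14.

1110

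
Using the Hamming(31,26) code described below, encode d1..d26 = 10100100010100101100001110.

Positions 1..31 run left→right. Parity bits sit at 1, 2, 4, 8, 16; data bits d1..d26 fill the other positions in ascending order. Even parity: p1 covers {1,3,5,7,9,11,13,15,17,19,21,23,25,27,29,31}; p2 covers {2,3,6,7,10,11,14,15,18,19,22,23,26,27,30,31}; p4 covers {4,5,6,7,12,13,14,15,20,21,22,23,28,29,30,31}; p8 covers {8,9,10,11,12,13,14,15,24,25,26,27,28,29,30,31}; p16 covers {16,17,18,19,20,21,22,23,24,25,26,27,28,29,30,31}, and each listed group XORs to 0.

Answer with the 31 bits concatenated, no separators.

Place data at non-parity positions: p1 p2 1 p4 0 1 0 p8 0 1 0 0 0 1 0 p16 1 0 0 1 0 1 1 0 0 0 0 1 1 1 0
p1 (pos 1,3,5,7,9,11,13,15,17,19,21,23,25,27,29,31): XOR of data positions = 1⊕0⊕0⊕0⊕0⊕0⊕0⊕1⊕0⊕0⊕1⊕0⊕0⊕1⊕0 = 0
p2 (pos 2,3,6,7,10,11,14,15,18,19,22,23,26,27,30,31): XOR of data positions = 1⊕1⊕0⊕1⊕0⊕1⊕0⊕0⊕0⊕1⊕1⊕0⊕0⊕1⊕0 = 1
p4 (pos 4,5,6,7,12,13,14,15,20,21,22,23,28,29,30,31): XOR of data positions = 0⊕1⊕0⊕0⊕0⊕1⊕0⊕1⊕0⊕1⊕1⊕1⊕1⊕1⊕0 = 0
p8 (pos 8,9,10,11,12,13,14,15,24,25,26,27,28,29,30,31): XOR of data positions = 0⊕1⊕0⊕0⊕0⊕1⊕0⊕0⊕0⊕0⊕0⊕1⊕1⊕1⊕0 = 1
p16 (pos 16,17,18,19,20,21,22,23,24,25,26,27,28,29,30,31): XOR of data positions = 1⊕0⊕0⊕1⊕0⊕1⊕1⊕0⊕0⊕0⊕0⊕1⊕1⊕1⊕0 = 1
Codeword: 0110010101000101100101100001110

0110010101000101100101100001110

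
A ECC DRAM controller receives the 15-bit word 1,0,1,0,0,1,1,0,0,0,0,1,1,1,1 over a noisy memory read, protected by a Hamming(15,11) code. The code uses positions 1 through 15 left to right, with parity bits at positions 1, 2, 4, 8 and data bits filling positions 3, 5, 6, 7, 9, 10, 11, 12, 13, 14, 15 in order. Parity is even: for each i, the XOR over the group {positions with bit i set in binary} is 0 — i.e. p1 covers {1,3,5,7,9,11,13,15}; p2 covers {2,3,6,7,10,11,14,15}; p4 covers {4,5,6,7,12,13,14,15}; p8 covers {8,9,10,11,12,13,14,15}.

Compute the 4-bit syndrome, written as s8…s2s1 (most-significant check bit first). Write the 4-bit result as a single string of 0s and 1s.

0011

s1 (pos 1,3,5,7,9,11,13,15): 1⊕1⊕0⊕1⊕0⊕0⊕1⊕1 = 1
s2 (pos 2,3,6,7,10,11,14,15): 0⊕1⊕1⊕1⊕0⊕0⊕1⊕1 = 1
s4 (pos 4,5,6,7,12,13,14,15): 0⊕0⊕1⊕1⊕1⊕1⊕1⊕1 = 0
s8 (pos 8,9,10,11,12,13,14,15): 0⊕0⊕0⊕0⊕1⊕1⊕1⊕1 = 0
Syndrome s8…s1 = 0011 → error at position 3.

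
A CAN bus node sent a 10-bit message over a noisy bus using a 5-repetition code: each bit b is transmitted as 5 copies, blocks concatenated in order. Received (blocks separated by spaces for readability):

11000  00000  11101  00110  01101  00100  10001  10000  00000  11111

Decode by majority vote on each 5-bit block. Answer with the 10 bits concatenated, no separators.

Block 1 (11000): 2 ones → 0
Block 2 (00000): 0 ones → 0
Block 3 (11101): 4 ones → 1
Block 4 (00110): 2 ones → 0
Block 5 (01101): 3 ones → 1
Block 6 (00100): 1 one → 0
Block 7 (10001): 2 ones → 0
Block 8 (10000): 1 one → 0
Block 9 (00000): 0 ones → 0
Block 10 (11111): 5 ones → 1

0010100001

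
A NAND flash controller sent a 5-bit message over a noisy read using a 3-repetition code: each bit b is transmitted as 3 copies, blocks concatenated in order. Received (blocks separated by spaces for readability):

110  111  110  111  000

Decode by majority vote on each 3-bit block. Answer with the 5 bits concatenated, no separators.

11110

Block 1 (110): 2 ones → 1
Block 2 (111): 3 ones → 1
Block 3 (110): 2 ones → 1
Block 4 (111): 3 ones → 1
Block 5 (000): 0 ones → 0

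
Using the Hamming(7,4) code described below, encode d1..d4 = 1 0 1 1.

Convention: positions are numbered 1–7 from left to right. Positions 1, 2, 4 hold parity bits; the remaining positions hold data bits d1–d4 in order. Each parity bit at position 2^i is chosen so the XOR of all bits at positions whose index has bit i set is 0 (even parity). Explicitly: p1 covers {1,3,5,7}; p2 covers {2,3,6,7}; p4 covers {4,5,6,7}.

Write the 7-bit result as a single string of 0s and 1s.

Place data at non-parity positions: p1 p2 1 p4 0 1 1
p1 (pos 1,3,5,7): XOR of data positions = 1⊕0⊕1 = 0
p2 (pos 2,3,6,7): XOR of data positions = 1⊕1⊕1 = 1
p4 (pos 4,5,6,7): XOR of data positions = 0⊕1⊕1 = 0
Codeword: 0110011

0110011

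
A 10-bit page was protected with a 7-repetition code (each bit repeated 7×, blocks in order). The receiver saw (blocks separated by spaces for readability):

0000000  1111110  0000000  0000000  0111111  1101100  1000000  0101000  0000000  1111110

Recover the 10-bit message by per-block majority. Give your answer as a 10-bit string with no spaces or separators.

Block 1 (0000000): 0 ones → 0
Block 2 (1111110): 6 ones → 1
Block 3 (0000000): 0 ones → 0
Block 4 (0000000): 0 ones → 0
Block 5 (0111111): 6 ones → 1
Block 6 (1101100): 4 ones → 1
Block 7 (1000000): 1 one → 0
Block 8 (0101000): 2 ones → 0
Block 9 (0000000): 0 ones → 0
Block 10 (1111110): 6 ones → 1

0100110001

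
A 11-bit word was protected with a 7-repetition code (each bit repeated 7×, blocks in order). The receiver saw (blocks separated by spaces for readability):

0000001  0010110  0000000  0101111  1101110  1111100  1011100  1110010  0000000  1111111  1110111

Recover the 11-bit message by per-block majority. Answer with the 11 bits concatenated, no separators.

Block 1 (0000001): 1 one → 0
Block 2 (0010110): 3 ones → 0
Block 3 (0000000): 0 ones → 0
Block 4 (0101111): 5 ones → 1
Block 5 (1101110): 5 ones → 1
Block 6 (1111100): 5 ones → 1
Block 7 (1011100): 4 ones → 1
Block 8 (1110010): 4 ones → 1
Block 9 (0000000): 0 ones → 0
Block 10 (1111111): 7 ones → 1
Block 11 (1110111): 6 ones → 1

00011111011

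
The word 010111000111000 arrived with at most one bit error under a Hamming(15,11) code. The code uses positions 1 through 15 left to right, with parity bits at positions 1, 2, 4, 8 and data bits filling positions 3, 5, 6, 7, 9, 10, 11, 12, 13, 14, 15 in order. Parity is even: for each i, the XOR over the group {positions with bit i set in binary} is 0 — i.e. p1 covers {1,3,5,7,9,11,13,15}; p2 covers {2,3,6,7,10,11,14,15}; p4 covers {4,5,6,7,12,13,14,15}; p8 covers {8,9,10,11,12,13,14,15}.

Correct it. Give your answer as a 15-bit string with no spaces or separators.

010111010111000

s1 (pos 1,3,5,7,9,11,13,15): 0⊕0⊕1⊕0⊕0⊕1⊕0⊕0 = 0
s2 (pos 2,3,6,7,10,11,14,15): 1⊕0⊕1⊕0⊕1⊕1⊕0⊕0 = 0
s4 (pos 4,5,6,7,12,13,14,15): 1⊕1⊕1⊕0⊕1⊕0⊕0⊕0 = 0
s8 (pos 8,9,10,11,12,13,14,15): 0⊕0⊕1⊕1⊕1⊕0⊕0⊕0 = 1
Syndrome s8…s1 = 1000 → error at position 8.
Flip position 8: 010111000111000 → 010111010111000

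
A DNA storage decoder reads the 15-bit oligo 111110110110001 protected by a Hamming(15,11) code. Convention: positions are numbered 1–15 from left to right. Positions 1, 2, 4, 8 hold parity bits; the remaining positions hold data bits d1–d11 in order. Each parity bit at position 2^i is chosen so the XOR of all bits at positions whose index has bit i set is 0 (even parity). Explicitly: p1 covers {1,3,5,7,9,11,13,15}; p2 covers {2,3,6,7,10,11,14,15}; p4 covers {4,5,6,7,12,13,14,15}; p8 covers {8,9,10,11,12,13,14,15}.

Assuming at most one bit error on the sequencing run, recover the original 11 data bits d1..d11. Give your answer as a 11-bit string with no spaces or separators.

11010110001

s1 (pos 1,3,5,7,9,11,13,15): 1⊕1⊕1⊕1⊕0⊕1⊕0⊕1 = 0
s2 (pos 2,3,6,7,10,11,14,15): 1⊕1⊕0⊕1⊕1⊕1⊕0⊕1 = 0
s4 (pos 4,5,6,7,12,13,14,15): 1⊕1⊕0⊕1⊕0⊕0⊕0⊕1 = 0
s8 (pos 8,9,10,11,12,13,14,15): 1⊕0⊕1⊕1⊕0⊕0⊕0⊕1 = 0
Syndrome s8…s1 = 0000 → no error.
Read data bits from positions 3,5,6,7,9,10,11,12,13,14,15: 11010110001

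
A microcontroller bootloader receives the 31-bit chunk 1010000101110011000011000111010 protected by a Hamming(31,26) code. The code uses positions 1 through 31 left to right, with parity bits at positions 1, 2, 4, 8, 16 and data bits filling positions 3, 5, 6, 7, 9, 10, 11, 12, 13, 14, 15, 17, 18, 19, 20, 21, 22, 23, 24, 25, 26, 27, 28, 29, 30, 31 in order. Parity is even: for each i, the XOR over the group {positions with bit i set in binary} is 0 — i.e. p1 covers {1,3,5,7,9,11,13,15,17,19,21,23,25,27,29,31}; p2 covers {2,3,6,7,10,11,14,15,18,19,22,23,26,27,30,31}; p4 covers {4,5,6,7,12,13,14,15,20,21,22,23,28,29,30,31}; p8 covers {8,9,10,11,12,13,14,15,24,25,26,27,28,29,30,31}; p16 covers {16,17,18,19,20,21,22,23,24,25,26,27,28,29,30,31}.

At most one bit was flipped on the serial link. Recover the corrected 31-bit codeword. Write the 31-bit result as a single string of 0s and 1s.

1010000101110011000011010111010

s1 (pos 1,3,5,7,9,11,13,15,17,19,21,23,25,27,29,31): 1⊕1⊕0⊕0⊕0⊕1⊕0⊕1⊕0⊕0⊕1⊕0⊕0⊕1⊕0⊕0 = 0
s2 (pos 2,3,6,7,10,11,14,15,18,19,22,23,26,27,30,31): 0⊕1⊕0⊕0⊕1⊕1⊕0⊕1⊕0⊕0⊕1⊕0⊕1⊕1⊕1⊕0 = 0
s4 (pos 4,5,6,7,12,13,14,15,20,21,22,23,28,29,30,31): 0⊕0⊕0⊕0⊕1⊕0⊕0⊕1⊕0⊕1⊕1⊕0⊕1⊕0⊕1⊕0 = 0
s8 (pos 8,9,10,11,12,13,14,15,24,25,26,27,28,29,30,31): 1⊕0⊕1⊕1⊕1⊕0⊕0⊕1⊕0⊕0⊕1⊕1⊕1⊕0⊕1⊕0 = 1
s16 (pos 16,17,18,19,20,21,22,23,24,25,26,27,28,29,30,31): 1⊕0⊕0⊕0⊕0⊕1⊕1⊕0⊕0⊕0⊕1⊕1⊕1⊕0⊕1⊕0 = 1
Syndrome s16…s1 = 11000 → error at position 24.
Flip position 24: 1010000101110011000011000111010 → 1010000101110011000011010111010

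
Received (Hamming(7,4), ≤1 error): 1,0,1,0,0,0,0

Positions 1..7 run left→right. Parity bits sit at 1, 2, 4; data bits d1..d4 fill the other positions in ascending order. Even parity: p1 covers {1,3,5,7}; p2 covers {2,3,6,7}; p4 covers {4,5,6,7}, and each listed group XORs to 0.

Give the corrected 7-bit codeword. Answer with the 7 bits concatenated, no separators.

1110000

s1 (pos 1,3,5,7): 1⊕1⊕0⊕0 = 0
s2 (pos 2,3,6,7): 0⊕1⊕0⊕0 = 1
s4 (pos 4,5,6,7): 0⊕0⊕0⊕0 = 0
Syndrome s4…s1 = 010 → error at position 2.
Flip position 2: 1010000 → 1110000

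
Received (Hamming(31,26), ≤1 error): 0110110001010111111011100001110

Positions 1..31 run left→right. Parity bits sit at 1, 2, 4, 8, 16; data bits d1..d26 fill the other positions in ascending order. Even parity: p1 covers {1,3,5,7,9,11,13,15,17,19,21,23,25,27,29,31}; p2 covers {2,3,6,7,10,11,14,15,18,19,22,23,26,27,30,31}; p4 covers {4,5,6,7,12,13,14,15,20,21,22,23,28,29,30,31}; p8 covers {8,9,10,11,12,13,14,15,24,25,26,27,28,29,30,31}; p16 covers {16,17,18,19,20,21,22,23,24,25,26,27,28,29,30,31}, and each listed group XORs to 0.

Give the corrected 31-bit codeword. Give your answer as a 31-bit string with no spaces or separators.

0110110001010011111011100001110

s1 (pos 1,3,5,7,9,11,13,15,17,19,21,23,25,27,29,31): 0⊕1⊕1⊕0⊕0⊕0⊕0⊕1⊕1⊕1⊕1⊕1⊕0⊕0⊕1⊕0 = 0
s2 (pos 2,3,6,7,10,11,14,15,18,19,22,23,26,27,30,31): 1⊕1⊕1⊕0⊕1⊕0⊕1⊕1⊕1⊕1⊕1⊕1⊕0⊕0⊕1⊕0 = 1
s4 (pos 4,5,6,7,12,13,14,15,20,21,22,23,28,29,30,31): 0⊕1⊕1⊕0⊕1⊕0⊕1⊕1⊕0⊕1⊕1⊕1⊕1⊕1⊕1⊕0 = 1
s8 (pos 8,9,10,11,12,13,14,15,24,25,26,27,28,29,30,31): 0⊕0⊕1⊕0⊕1⊕0⊕1⊕1⊕0⊕0⊕0⊕0⊕1⊕1⊕1⊕0 = 1
s16 (pos 16,17,18,19,20,21,22,23,24,25,26,27,28,29,30,31): 1⊕1⊕1⊕1⊕0⊕1⊕1⊕1⊕0⊕0⊕0⊕0⊕1⊕1⊕1⊕0 = 0
Syndrome s16…s1 = 01110 → error at position 14.
Flip position 14: 0110110001010111111011100001110 → 0110110001010011111011100001110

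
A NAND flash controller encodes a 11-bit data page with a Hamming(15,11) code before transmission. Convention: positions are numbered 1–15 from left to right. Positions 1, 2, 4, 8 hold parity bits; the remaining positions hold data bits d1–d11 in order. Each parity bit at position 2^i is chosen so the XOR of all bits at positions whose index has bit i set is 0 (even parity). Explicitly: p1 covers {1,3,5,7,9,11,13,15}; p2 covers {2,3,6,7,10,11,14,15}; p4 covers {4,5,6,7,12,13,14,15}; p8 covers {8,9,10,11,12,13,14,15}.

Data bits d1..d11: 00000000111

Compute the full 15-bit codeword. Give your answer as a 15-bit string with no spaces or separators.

Place data at non-parity positions: p1 p2 0 p4 0 0 0 p8 0 0 0 0 1 1 1
p1 (pos 1,3,5,7,9,11,13,15): XOR of data positions = 0⊕0⊕0⊕0⊕0⊕1⊕1 = 0
p2 (pos 2,3,6,7,10,11,14,15): XOR of data positions = 0⊕0⊕0⊕0⊕0⊕1⊕1 = 0
p4 (pos 4,5,6,7,12,13,14,15): XOR of data positions = 0⊕0⊕0⊕0⊕1⊕1⊕1 = 1
p8 (pos 8,9,10,11,12,13,14,15): XOR of data positions = 0⊕0⊕0⊕0⊕1⊕1⊕1 = 1
Codeword: 000100010000111

000100010000111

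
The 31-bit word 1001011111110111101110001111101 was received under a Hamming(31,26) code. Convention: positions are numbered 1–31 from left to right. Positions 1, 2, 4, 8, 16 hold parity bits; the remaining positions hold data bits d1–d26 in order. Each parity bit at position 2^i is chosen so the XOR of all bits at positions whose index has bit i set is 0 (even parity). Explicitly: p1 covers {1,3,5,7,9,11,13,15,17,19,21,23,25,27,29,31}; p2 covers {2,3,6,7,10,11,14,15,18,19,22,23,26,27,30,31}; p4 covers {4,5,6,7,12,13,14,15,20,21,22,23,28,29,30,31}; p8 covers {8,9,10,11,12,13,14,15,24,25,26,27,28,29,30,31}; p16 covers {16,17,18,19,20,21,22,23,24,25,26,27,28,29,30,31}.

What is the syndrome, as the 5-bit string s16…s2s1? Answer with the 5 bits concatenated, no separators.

s1 (pos 1,3,5,7,9,11,13,15,17,19,21,23,25,27,29,31): 1⊕0⊕0⊕1⊕1⊕1⊕0⊕1⊕1⊕1⊕1⊕0⊕1⊕1⊕1⊕1 = 0
s2 (pos 2,3,6,7,10,11,14,15,18,19,22,23,26,27,30,31): 0⊕0⊕1⊕1⊕1⊕1⊕1⊕1⊕0⊕1⊕0⊕0⊕1⊕1⊕0⊕1 = 0
s4 (pos 4,5,6,7,12,13,14,15,20,21,22,23,28,29,30,31): 1⊕0⊕1⊕1⊕1⊕0⊕1⊕1⊕1⊕1⊕0⊕0⊕1⊕1⊕0⊕1 = 1
s8 (pos 8,9,10,11,12,13,14,15,24,25,26,27,28,29,30,31): 1⊕1⊕1⊕1⊕1⊕0⊕1⊕1⊕0⊕1⊕1⊕1⊕1⊕1⊕0⊕1 = 1
s16 (pos 16,17,18,19,20,21,22,23,24,25,26,27,28,29,30,31): 1⊕1⊕0⊕1⊕1⊕1⊕0⊕0⊕0⊕1⊕1⊕1⊕1⊕1⊕0⊕1 = 1
Syndrome s16…s1 = 11100 → error at position 28.

11100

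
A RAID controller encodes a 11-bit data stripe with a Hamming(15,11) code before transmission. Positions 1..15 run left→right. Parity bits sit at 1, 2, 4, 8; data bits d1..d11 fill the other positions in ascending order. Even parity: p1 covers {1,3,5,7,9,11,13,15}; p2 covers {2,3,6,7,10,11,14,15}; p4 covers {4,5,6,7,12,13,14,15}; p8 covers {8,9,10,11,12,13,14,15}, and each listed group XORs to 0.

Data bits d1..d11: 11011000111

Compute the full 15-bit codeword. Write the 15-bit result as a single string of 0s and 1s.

Place data at non-parity positions: p1 p2 1 p4 1 0 1 p8 1 0 0 0 1 1 1
p1 (pos 1,3,5,7,9,11,13,15): XOR of data positions = 1⊕1⊕1⊕1⊕0⊕1⊕1 = 0
p2 (pos 2,3,6,7,10,11,14,15): XOR of data positions = 1⊕0⊕1⊕0⊕0⊕1⊕1 = 0
p4 (pos 4,5,6,7,12,13,14,15): XOR of data positions = 1⊕0⊕1⊕0⊕1⊕1⊕1 = 1
p8 (pos 8,9,10,11,12,13,14,15): XOR of data positions = 1⊕0⊕0⊕0⊕1⊕1⊕1 = 0
Codeword: 001110101000111

001110101000111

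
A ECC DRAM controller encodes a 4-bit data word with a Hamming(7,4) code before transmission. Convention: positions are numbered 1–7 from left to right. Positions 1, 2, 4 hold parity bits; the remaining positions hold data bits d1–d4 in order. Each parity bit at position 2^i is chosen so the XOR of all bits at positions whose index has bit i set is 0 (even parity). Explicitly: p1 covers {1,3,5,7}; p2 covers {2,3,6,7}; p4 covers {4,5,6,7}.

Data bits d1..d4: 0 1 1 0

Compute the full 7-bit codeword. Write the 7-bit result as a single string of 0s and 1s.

1100110

Place data at non-parity positions: p1 p2 0 p4 1 1 0
p1 (pos 1,3,5,7): XOR of data positions = 0⊕1⊕0 = 1
p2 (pos 2,3,6,7): XOR of data positions = 0⊕1⊕0 = 1
p4 (pos 4,5,6,7): XOR of data positions = 1⊕1⊕0 = 0
Codeword: 1100110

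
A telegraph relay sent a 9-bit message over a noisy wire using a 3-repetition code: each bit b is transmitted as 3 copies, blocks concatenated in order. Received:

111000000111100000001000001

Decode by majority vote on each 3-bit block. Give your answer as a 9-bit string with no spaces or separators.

Block 1 (111): 3 ones → 1
Block 2 (000): 0 ones → 0
Block 3 (000): 0 ones → 0
Block 4 (111): 3 ones → 1
Block 5 (100): 1 one → 0
Block 6 (000): 0 ones → 0
Block 7 (001): 1 one → 0
Block 8 (000): 0 ones → 0
Block 9 (001): 1 one → 0

100100000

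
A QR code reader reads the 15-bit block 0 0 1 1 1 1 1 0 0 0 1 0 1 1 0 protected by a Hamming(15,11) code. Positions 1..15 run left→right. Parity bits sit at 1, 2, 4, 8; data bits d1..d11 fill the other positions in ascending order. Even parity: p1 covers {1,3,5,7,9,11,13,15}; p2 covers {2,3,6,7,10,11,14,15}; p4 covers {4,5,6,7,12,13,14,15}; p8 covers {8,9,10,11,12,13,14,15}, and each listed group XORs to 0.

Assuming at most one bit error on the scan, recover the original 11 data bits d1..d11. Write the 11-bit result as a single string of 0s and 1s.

11110000110

s1 (pos 1,3,5,7,9,11,13,15): 0⊕1⊕1⊕1⊕0⊕1⊕1⊕0 = 1
s2 (pos 2,3,6,7,10,11,14,15): 0⊕1⊕1⊕1⊕0⊕1⊕1⊕0 = 1
s4 (pos 4,5,6,7,12,13,14,15): 1⊕1⊕1⊕1⊕0⊕1⊕1⊕0 = 0
s8 (pos 8,9,10,11,12,13,14,15): 0⊕0⊕0⊕1⊕0⊕1⊕1⊕0 = 1
Syndrome s8…s1 = 1011 → error at position 11.
Flip position 11: 001111100010110 → 001111100000110
Read data bits from positions 3,5,6,7,9,10,11,12,13,14,15: 11110000110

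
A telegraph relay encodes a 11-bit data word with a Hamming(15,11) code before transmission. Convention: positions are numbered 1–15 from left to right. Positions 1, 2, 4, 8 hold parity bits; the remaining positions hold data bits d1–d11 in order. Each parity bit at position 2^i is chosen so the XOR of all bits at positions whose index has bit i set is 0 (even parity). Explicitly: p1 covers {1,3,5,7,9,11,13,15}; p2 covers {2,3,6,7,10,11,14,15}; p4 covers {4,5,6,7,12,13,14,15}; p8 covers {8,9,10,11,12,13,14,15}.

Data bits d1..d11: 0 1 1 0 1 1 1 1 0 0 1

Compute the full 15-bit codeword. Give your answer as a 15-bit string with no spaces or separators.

000011011111001

Place data at non-parity positions: p1 p2 0 p4 1 1 0 p8 1 1 1 1 0 0 1
p1 (pos 1,3,5,7,9,11,13,15): XOR of data positions = 0⊕1⊕0⊕1⊕1⊕0⊕1 = 0
p2 (pos 2,3,6,7,10,11,14,15): XOR of data positions = 0⊕1⊕0⊕1⊕1⊕0⊕1 = 0
p4 (pos 4,5,6,7,12,13,14,15): XOR of data positions = 1⊕1⊕0⊕1⊕0⊕0⊕1 = 0
p8 (pos 8,9,10,11,12,13,14,15): XOR of data positions = 1⊕1⊕1⊕1⊕0⊕0⊕1 = 1
Codeword: 000011011111001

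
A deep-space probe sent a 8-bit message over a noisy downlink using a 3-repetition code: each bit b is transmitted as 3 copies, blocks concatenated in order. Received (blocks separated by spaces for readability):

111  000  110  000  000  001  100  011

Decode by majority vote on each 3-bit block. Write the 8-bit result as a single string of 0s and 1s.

Block 1 (111): 3 ones → 1
Block 2 (000): 0 ones → 0
Block 3 (110): 2 ones → 1
Block 4 (000): 0 ones → 0
Block 5 (000): 0 ones → 0
Block 6 (001): 1 one → 0
Block 7 (100): 1 one → 0
Block 8 (011): 2 ones → 1

10100001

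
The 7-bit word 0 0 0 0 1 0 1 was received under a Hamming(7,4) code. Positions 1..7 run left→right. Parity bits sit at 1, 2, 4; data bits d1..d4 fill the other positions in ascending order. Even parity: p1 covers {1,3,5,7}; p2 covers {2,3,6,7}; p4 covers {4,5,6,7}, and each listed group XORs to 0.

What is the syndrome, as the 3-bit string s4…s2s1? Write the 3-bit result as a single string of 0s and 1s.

010

s1 (pos 1,3,5,7): 0⊕0⊕1⊕1 = 0
s2 (pos 2,3,6,7): 0⊕0⊕0⊕1 = 1
s4 (pos 4,5,6,7): 0⊕1⊕0⊕1 = 0
Syndrome s4…s1 = 010 → error at position 2.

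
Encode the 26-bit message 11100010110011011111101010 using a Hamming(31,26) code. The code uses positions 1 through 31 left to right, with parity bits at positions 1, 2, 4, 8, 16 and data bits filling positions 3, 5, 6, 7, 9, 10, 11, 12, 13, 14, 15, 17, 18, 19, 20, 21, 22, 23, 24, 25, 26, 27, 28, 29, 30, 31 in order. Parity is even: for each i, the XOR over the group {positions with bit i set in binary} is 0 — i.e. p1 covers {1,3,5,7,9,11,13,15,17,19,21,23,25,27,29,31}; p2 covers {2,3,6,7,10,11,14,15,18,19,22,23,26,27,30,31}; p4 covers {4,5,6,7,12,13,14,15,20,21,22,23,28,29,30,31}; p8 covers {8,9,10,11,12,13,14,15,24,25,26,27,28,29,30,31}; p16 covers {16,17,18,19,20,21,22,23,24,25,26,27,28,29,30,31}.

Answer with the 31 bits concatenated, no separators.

0011110000101100011011111101010

Place data at non-parity positions: p1 p2 1 p4 1 1 0 p8 0 0 1 0 1 1 0 p16 0 1 1 0 1 1 1 1 1 1 0 1 0 1 0
p1 (pos 1,3,5,7,9,11,13,15,17,19,21,23,25,27,29,31): XOR of data positions = 1⊕1⊕0⊕0⊕1⊕1⊕0⊕0⊕1⊕1⊕1⊕1⊕0⊕0⊕0 = 0
p2 (pos 2,3,6,7,10,11,14,15,18,19,22,23,26,27,30,31): XOR of data positions = 1⊕1⊕0⊕0⊕1⊕1⊕0⊕1⊕1⊕1⊕1⊕1⊕0⊕1⊕0 = 0
p4 (pos 4,5,6,7,12,13,14,15,20,21,22,23,28,29,30,31): XOR of data positions = 1⊕1⊕0⊕0⊕1⊕1⊕0⊕0⊕1⊕1⊕1⊕1⊕0⊕1⊕0 = 1
p8 (pos 8,9,10,11,12,13,14,15,24,25,26,27,28,29,30,31): XOR of data positions = 0⊕0⊕1⊕0⊕1⊕1⊕0⊕1⊕1⊕1⊕0⊕1⊕0⊕1⊕0 = 0
p16 (pos 16,17,18,19,20,21,22,23,24,25,26,27,28,29,30,31): XOR of data positions = 0⊕1⊕1⊕0⊕1⊕1⊕1⊕1⊕1⊕1⊕0⊕1⊕0⊕1⊕0 = 0
Codeword: 0011110000101100011011111101010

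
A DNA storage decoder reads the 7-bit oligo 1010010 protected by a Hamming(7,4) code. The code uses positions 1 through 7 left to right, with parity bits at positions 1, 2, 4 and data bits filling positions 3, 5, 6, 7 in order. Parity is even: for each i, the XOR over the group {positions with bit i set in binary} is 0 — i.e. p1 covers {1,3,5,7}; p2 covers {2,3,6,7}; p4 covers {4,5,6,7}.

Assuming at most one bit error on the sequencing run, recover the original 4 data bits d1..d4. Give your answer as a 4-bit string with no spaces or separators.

s1 (pos 1,3,5,7): 1⊕1⊕0⊕0 = 0
s2 (pos 2,3,6,7): 0⊕1⊕1⊕0 = 0
s4 (pos 4,5,6,7): 0⊕0⊕1⊕0 = 1
Syndrome s4…s1 = 100 → error at position 4.
Flip position 4: 1010010 → 1011010
Read data bits from positions 3,5,6,7: 1010

1010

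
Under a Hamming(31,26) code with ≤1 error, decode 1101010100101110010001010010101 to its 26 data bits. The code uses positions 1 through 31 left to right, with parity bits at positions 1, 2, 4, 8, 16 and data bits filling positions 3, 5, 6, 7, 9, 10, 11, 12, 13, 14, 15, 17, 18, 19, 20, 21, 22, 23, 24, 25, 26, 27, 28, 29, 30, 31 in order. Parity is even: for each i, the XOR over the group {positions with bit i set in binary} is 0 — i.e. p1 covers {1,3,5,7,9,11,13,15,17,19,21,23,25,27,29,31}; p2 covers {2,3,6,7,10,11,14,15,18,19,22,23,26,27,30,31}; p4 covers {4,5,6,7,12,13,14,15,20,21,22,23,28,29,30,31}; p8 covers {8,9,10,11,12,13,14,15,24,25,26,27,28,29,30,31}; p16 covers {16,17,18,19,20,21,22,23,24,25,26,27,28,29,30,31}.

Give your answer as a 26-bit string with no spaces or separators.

00100000111010001010010101

s1 (pos 1,3,5,7,9,11,13,15,17,19,21,23,25,27,29,31): 1⊕0⊕0⊕0⊕0⊕1⊕1⊕1⊕0⊕0⊕0⊕0⊕0⊕1⊕1⊕1 = 1
s2 (pos 2,3,6,7,10,11,14,15,18,19,22,23,26,27,30,31): 1⊕0⊕1⊕0⊕0⊕1⊕1⊕1⊕1⊕0⊕1⊕0⊕0⊕1⊕0⊕1 = 1
s4 (pos 4,5,6,7,12,13,14,15,20,21,22,23,28,29,30,31): 1⊕0⊕1⊕0⊕0⊕1⊕1⊕1⊕0⊕0⊕1⊕0⊕0⊕1⊕0⊕1 = 0
s8 (pos 8,9,10,11,12,13,14,15,24,25,26,27,28,29,30,31): 1⊕0⊕0⊕1⊕0⊕1⊕1⊕1⊕1⊕0⊕0⊕1⊕0⊕1⊕0⊕1 = 1
s16 (pos 16,17,18,19,20,21,22,23,24,25,26,27,28,29,30,31): 0⊕0⊕1⊕0⊕0⊕0⊕1⊕0⊕1⊕0⊕0⊕1⊕0⊕1⊕0⊕1 = 0
Syndrome s16…s1 = 01011 → error at position 11.
Flip position 11: 1101010100101110010001010010101 → 1101010100001110010001010010101
Read data bits from positions 3,5,6,7,9,10,11,12,13,14,15,17,18,19,20,21,22,23,24,25,26,27,28,29,30,31: 00100000111010001010010101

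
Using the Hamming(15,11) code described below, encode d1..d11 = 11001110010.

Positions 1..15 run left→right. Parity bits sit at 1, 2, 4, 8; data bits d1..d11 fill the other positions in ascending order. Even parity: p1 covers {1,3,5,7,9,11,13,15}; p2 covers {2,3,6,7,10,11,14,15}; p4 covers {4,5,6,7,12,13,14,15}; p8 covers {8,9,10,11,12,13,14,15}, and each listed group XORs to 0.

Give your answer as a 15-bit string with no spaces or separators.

001010001110010

Place data at non-parity positions: p1 p2 1 p4 1 0 0 p8 1 1 1 0 0 1 0
p1 (pos 1,3,5,7,9,11,13,15): XOR of data positions = 1⊕1⊕0⊕1⊕1⊕0⊕0 = 0
p2 (pos 2,3,6,7,10,11,14,15): XOR of data positions = 1⊕0⊕0⊕1⊕1⊕1⊕0 = 0
p4 (pos 4,5,6,7,12,13,14,15): XOR of data positions = 1⊕0⊕0⊕0⊕0⊕1⊕0 = 0
p8 (pos 8,9,10,11,12,13,14,15): XOR of data positions = 1⊕1⊕1⊕0⊕0⊕1⊕0 = 0
Codeword: 001010001110010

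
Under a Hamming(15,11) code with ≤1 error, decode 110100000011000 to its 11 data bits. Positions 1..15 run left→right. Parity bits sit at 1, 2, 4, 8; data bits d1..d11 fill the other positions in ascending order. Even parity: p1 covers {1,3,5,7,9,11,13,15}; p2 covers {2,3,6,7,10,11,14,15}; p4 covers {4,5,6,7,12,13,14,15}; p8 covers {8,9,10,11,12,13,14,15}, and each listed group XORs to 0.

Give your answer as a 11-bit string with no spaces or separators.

s1 (pos 1,3,5,7,9,11,13,15): 1⊕0⊕0⊕0⊕0⊕1⊕0⊕0 = 0
s2 (pos 2,3,6,7,10,11,14,15): 1⊕0⊕0⊕0⊕0⊕1⊕0⊕0 = 0
s4 (pos 4,5,6,7,12,13,14,15): 1⊕0⊕0⊕0⊕1⊕0⊕0⊕0 = 0
s8 (pos 8,9,10,11,12,13,14,15): 0⊕0⊕0⊕1⊕1⊕0⊕0⊕0 = 0
Syndrome s8…s1 = 0000 → no error.
Read data bits from positions 3,5,6,7,9,10,11,12,13,14,15: 00000011000

00000011000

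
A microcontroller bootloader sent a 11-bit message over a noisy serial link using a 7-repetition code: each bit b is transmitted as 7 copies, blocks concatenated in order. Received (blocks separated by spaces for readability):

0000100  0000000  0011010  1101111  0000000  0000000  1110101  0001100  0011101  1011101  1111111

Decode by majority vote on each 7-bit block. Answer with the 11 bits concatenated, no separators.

Block 1 (0000100): 1 one → 0
Block 2 (0000000): 0 ones → 0
Block 3 (0011010): 3 ones → 0
Block 4 (1101111): 6 ones → 1
Block 5 (0000000): 0 ones → 0
Block 6 (0000000): 0 ones → 0
Block 7 (1110101): 5 ones → 1
Block 8 (0001100): 2 ones → 0
Block 9 (0011101): 4 ones → 1
Block 10 (1011101): 5 ones → 1
Block 11 (1111111): 7 ones → 1

00010010111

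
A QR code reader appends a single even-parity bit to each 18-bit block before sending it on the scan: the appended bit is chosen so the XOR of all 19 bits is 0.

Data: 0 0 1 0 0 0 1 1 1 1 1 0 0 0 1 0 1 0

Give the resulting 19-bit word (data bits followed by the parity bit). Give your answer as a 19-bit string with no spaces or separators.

0010001111100010100

XOR of the 18 data bits: 0⊕0⊕1⊕0⊕0⊕0⊕1⊕1⊕1⊕1⊕1⊕0⊕0⊕0⊕1⊕0⊕1⊕0 = 0
Parity bit = 0 (so all 19 bits XOR to 0).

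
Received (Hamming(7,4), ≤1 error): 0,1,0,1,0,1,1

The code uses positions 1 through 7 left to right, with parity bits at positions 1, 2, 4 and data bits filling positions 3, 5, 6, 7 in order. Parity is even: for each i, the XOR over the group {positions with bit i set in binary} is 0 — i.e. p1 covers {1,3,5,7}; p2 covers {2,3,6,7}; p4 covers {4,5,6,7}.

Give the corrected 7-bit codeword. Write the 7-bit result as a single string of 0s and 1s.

0101010

s1 (pos 1,3,5,7): 0⊕0⊕0⊕1 = 1
s2 (pos 2,3,6,7): 1⊕0⊕1⊕1 = 1
s4 (pos 4,5,6,7): 1⊕0⊕1⊕1 = 1
Syndrome s4…s1 = 111 → error at position 7.
Flip position 7: 0101011 → 0101010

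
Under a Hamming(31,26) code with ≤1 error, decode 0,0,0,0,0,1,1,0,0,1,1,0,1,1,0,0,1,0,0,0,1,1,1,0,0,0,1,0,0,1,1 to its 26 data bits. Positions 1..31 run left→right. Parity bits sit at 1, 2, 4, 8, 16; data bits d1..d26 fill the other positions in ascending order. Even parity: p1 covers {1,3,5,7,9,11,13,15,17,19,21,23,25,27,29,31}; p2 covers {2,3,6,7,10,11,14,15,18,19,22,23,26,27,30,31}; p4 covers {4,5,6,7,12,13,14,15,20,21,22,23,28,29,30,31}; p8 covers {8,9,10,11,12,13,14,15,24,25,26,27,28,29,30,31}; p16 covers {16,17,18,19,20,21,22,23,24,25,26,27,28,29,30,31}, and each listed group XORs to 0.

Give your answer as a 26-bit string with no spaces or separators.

00110110110100011100011011

s1 (pos 1,3,5,7,9,11,13,15,17,19,21,23,25,27,29,31): 0⊕0⊕0⊕1⊕0⊕1⊕1⊕0⊕1⊕0⊕1⊕1⊕0⊕1⊕0⊕1 = 0
s2 (pos 2,3,6,7,10,11,14,15,18,19,22,23,26,27,30,31): 0⊕0⊕1⊕1⊕1⊕1⊕1⊕0⊕0⊕0⊕1⊕1⊕0⊕1⊕1⊕1 = 0
s4 (pos 4,5,6,7,12,13,14,15,20,21,22,23,28,29,30,31): 0⊕0⊕1⊕1⊕0⊕1⊕1⊕0⊕0⊕1⊕1⊕1⊕0⊕0⊕1⊕1 = 1
s8 (pos 8,9,10,11,12,13,14,15,24,25,26,27,28,29,30,31): 0⊕0⊕1⊕1⊕0⊕1⊕1⊕0⊕0⊕0⊕0⊕1⊕0⊕0⊕1⊕1 = 1
s16 (pos 16,17,18,19,20,21,22,23,24,25,26,27,28,29,30,31): 0⊕1⊕0⊕0⊕0⊕1⊕1⊕1⊕0⊕0⊕0⊕1⊕0⊕0⊕1⊕1 = 1
Syndrome s16…s1 = 11100 → error at position 28.
Flip position 28: 0000011001101100100011100010011 → 0000011001101100100011100011011
Read data bits from positions 3,5,6,7,9,10,11,12,13,14,15,17,18,19,20,21,22,23,24,25,26,27,28,29,30,31: 00110110110100011100011011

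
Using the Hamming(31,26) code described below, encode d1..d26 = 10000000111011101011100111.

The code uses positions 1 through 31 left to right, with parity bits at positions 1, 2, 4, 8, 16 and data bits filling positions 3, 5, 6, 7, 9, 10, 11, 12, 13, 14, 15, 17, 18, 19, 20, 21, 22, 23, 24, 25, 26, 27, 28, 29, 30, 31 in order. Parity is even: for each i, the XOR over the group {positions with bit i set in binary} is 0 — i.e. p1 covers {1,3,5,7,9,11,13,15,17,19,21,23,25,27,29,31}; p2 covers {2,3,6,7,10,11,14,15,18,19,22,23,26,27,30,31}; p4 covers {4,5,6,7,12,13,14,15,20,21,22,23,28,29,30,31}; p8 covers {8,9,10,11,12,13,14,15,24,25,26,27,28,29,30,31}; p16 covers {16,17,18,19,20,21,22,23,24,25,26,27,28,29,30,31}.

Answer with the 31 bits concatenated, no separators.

1110000100001110011101011100111

Place data at non-parity positions: p1 p2 1 p4 0 0 0 p8 0 0 0 0 1 1 1 p16 0 1 1 1 0 1 0 1 1 1 0 0 1 1 1
p1 (pos 1,3,5,7,9,11,13,15,17,19,21,23,25,27,29,31): XOR of data positions = 1⊕0⊕0⊕0⊕0⊕1⊕1⊕0⊕1⊕0⊕0⊕1⊕0⊕1⊕1 = 1
p2 (pos 2,3,6,7,10,11,14,15,18,19,22,23,26,27,30,31): XOR of data positions = 1⊕0⊕0⊕0⊕0⊕1⊕1⊕1⊕1⊕1⊕0⊕1⊕0⊕1⊕1 = 1
p4 (pos 4,5,6,7,12,13,14,15,20,21,22,23,28,29,30,31): XOR of data positions = 0⊕0⊕0⊕0⊕1⊕1⊕1⊕1⊕0⊕1⊕0⊕0⊕1⊕1⊕1 = 0
p8 (pos 8,9,10,11,12,13,14,15,24,25,26,27,28,29,30,31): XOR of data positions = 0⊕0⊕0⊕0⊕1⊕1⊕1⊕1⊕1⊕1⊕0⊕0⊕1⊕1⊕1 = 1
p16 (pos 16,17,18,19,20,21,22,23,24,25,26,27,28,29,30,31): XOR of data positions = 0⊕1⊕1⊕1⊕0⊕1⊕0⊕1⊕1⊕1⊕0⊕0⊕1⊕1⊕1 = 0
Codeword: 1110000100001110011101011100111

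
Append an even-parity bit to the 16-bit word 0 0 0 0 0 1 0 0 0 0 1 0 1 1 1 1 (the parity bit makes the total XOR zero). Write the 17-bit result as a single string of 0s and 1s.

00000100001011110

XOR of the 16 data bits: 0⊕0⊕0⊕0⊕0⊕1⊕0⊕0⊕0⊕0⊕1⊕0⊕1⊕1⊕1⊕1 = 0
Parity bit = 0 (so all 17 bits XOR to 0).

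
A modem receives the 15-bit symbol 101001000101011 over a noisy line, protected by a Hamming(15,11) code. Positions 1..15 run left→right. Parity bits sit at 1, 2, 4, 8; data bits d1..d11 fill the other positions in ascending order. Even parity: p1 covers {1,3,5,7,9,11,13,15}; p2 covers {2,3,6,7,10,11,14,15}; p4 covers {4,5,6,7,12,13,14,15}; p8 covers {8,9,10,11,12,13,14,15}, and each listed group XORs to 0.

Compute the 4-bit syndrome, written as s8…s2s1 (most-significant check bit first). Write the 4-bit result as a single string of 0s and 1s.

s1 (pos 1,3,5,7,9,11,13,15): 1⊕1⊕0⊕0⊕0⊕0⊕0⊕1 = 1
s2 (pos 2,3,6,7,10,11,14,15): 0⊕1⊕1⊕0⊕1⊕0⊕1⊕1 = 1
s4 (pos 4,5,6,7,12,13,14,15): 0⊕0⊕1⊕0⊕1⊕0⊕1⊕1 = 0
s8 (pos 8,9,10,11,12,13,14,15): 0⊕0⊕1⊕0⊕1⊕0⊕1⊕1 = 0
Syndrome s8…s1 = 0011 → error at position 3.

0011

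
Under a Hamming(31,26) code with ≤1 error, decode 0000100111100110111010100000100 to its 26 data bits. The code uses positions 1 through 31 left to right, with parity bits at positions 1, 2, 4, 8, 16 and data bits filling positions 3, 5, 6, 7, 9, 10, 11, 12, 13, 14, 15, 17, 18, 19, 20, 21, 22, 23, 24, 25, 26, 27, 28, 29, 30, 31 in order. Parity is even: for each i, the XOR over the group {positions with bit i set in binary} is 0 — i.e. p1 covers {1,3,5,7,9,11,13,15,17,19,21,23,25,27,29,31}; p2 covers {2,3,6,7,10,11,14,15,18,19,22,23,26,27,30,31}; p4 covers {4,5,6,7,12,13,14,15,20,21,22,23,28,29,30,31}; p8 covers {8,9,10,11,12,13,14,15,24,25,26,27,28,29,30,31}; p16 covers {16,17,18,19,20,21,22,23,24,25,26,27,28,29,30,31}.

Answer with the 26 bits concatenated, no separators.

s1 (pos 1,3,5,7,9,11,13,15,17,19,21,23,25,27,29,31): 0⊕0⊕1⊕0⊕1⊕1⊕0⊕1⊕1⊕1⊕1⊕1⊕0⊕0⊕1⊕0 = 1
s2 (pos 2,3,6,7,10,11,14,15,18,19,22,23,26,27,30,31): 0⊕0⊕0⊕0⊕1⊕1⊕1⊕1⊕1⊕1⊕0⊕1⊕0⊕0⊕0⊕0 = 1
s4 (pos 4,5,6,7,12,13,14,15,20,21,22,23,28,29,30,31): 0⊕1⊕0⊕0⊕0⊕0⊕1⊕1⊕0⊕1⊕0⊕1⊕0⊕1⊕0⊕0 = 0
s8 (pos 8,9,10,11,12,13,14,15,24,25,26,27,28,29,30,31): 1⊕1⊕1⊕1⊕0⊕0⊕1⊕1⊕0⊕0⊕0⊕0⊕0⊕1⊕0⊕0 = 1
s16 (pos 16,17,18,19,20,21,22,23,24,25,26,27,28,29,30,31): 0⊕1⊕1⊕1⊕0⊕1⊕0⊕1⊕0⊕0⊕0⊕0⊕0⊕1⊕0⊕0 = 0
Syndrome s16…s1 = 01011 → error at position 11.
Flip position 11: 0000100111100110111010100000100 → 0000100111000110111010100000100
Read data bits from positions 3,5,6,7,9,10,11,12,13,14,15,17,18,19,20,21,22,23,24,25,26,27,28,29,30,31: 01001100011111010100000100

01001100011111010100000100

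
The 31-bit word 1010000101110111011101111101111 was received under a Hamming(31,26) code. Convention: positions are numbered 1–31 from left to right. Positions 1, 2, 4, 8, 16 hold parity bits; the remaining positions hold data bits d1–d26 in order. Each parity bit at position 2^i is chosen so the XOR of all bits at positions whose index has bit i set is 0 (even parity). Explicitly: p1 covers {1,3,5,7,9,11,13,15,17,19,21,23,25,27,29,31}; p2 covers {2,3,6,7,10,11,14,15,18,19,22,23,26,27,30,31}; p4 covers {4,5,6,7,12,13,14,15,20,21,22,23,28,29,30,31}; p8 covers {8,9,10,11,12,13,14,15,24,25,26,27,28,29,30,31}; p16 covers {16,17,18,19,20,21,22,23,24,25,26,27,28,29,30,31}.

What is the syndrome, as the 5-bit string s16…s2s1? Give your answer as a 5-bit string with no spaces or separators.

s1 (pos 1,3,5,7,9,11,13,15,17,19,21,23,25,27,29,31): 1⊕1⊕0⊕0⊕0⊕1⊕0⊕1⊕0⊕1⊕0⊕1⊕1⊕0⊕1⊕1 = 1
s2 (pos 2,3,6,7,10,11,14,15,18,19,22,23,26,27,30,31): 0⊕1⊕0⊕0⊕1⊕1⊕1⊕1⊕1⊕1⊕1⊕1⊕1⊕0⊕1⊕1 = 0
s4 (pos 4,5,6,7,12,13,14,15,20,21,22,23,28,29,30,31): 0⊕0⊕0⊕0⊕1⊕0⊕1⊕1⊕1⊕0⊕1⊕1⊕1⊕1⊕1⊕1 = 0
s8 (pos 8,9,10,11,12,13,14,15,24,25,26,27,28,29,30,31): 1⊕0⊕1⊕1⊕1⊕0⊕1⊕1⊕1⊕1⊕1⊕0⊕1⊕1⊕1⊕1 = 1
s16 (pos 16,17,18,19,20,21,22,23,24,25,26,27,28,29,30,31): 1⊕0⊕1⊕1⊕1⊕0⊕1⊕1⊕1⊕1⊕1⊕0⊕1⊕1⊕1⊕1 = 1
Syndrome s16…s1 = 11001 → error at position 25.

11001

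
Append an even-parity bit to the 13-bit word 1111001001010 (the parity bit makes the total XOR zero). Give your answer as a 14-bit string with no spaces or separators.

11110010010101

XOR of the 13 data bits: 1⊕1⊕1⊕1⊕0⊕0⊕1⊕0⊕0⊕1⊕0⊕1⊕0 = 1
Parity bit = 1 (so all 14 bits XOR to 0).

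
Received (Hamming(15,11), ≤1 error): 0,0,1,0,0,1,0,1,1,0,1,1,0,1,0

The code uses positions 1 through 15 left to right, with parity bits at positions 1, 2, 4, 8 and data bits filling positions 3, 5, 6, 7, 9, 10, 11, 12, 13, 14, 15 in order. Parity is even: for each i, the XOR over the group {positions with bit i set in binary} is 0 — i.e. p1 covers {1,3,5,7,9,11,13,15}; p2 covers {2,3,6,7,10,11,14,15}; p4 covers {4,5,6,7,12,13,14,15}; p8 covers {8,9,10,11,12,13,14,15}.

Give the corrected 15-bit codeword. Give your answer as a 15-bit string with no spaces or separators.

s1 (pos 1,3,5,7,9,11,13,15): 0⊕1⊕0⊕0⊕1⊕1⊕0⊕0 = 1
s2 (pos 2,3,6,7,10,11,14,15): 0⊕1⊕1⊕0⊕0⊕1⊕1⊕0 = 0
s4 (pos 4,5,6,7,12,13,14,15): 0⊕0⊕1⊕0⊕1⊕0⊕1⊕0 = 1
s8 (pos 8,9,10,11,12,13,14,15): 1⊕1⊕0⊕1⊕1⊕0⊕1⊕0 = 1
Syndrome s8…s1 = 1101 → error at position 13.
Flip position 13: 001001011011010 → 001001011011110

001001011011110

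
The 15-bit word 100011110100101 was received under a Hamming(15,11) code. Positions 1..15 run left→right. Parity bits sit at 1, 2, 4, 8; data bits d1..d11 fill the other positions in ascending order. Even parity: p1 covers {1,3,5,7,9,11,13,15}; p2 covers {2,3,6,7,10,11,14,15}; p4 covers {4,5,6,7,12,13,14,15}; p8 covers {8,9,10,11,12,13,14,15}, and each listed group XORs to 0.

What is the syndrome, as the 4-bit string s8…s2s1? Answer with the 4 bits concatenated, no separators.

0101

s1 (pos 1,3,5,7,9,11,13,15): 1⊕0⊕1⊕1⊕0⊕0⊕1⊕1 = 1
s2 (pos 2,3,6,7,10,11,14,15): 0⊕0⊕1⊕1⊕1⊕0⊕0⊕1 = 0
s4 (pos 4,5,6,7,12,13,14,15): 0⊕1⊕1⊕1⊕0⊕1⊕0⊕1 = 1
s8 (pos 8,9,10,11,12,13,14,15): 1⊕0⊕1⊕0⊕0⊕1⊕0⊕1 = 0
Syndrome s8…s1 = 0101 → error at position 5.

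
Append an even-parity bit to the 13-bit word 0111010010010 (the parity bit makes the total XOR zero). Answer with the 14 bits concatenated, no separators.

XOR of the 13 data bits: 0⊕1⊕1⊕1⊕0⊕1⊕0⊕0⊕1⊕0⊕0⊕1⊕0 = 0
Parity bit = 0 (so all 14 bits XOR to 0).

01110100100100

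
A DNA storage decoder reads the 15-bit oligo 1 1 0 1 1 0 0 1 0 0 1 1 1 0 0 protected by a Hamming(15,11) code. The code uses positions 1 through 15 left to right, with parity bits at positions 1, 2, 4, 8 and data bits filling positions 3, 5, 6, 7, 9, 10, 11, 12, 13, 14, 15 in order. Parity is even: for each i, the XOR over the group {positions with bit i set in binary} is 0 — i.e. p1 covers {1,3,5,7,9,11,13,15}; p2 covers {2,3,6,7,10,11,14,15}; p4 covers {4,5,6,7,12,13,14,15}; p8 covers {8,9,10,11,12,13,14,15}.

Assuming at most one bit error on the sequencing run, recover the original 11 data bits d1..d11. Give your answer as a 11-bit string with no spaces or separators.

s1 (pos 1,3,5,7,9,11,13,15): 1⊕0⊕1⊕0⊕0⊕1⊕1⊕0 = 0
s2 (pos 2,3,6,7,10,11,14,15): 1⊕0⊕0⊕0⊕0⊕1⊕0⊕0 = 0
s4 (pos 4,5,6,7,12,13,14,15): 1⊕1⊕0⊕0⊕1⊕1⊕0⊕0 = 0
s8 (pos 8,9,10,11,12,13,14,15): 1⊕0⊕0⊕1⊕1⊕1⊕0⊕0 = 0
Syndrome s8…s1 = 0000 → no error.
Read data bits from positions 3,5,6,7,9,10,11,12,13,14,15: 01000011100

01000011100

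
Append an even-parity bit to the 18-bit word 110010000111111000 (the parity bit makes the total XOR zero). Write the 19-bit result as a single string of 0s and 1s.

XOR of the 18 data bits: 1⊕1⊕0⊕0⊕1⊕0⊕0⊕0⊕0⊕1⊕1⊕1⊕1⊕1⊕1⊕0⊕0⊕0 = 1
Parity bit = 1 (so all 19 bits XOR to 0).

1100100001111110001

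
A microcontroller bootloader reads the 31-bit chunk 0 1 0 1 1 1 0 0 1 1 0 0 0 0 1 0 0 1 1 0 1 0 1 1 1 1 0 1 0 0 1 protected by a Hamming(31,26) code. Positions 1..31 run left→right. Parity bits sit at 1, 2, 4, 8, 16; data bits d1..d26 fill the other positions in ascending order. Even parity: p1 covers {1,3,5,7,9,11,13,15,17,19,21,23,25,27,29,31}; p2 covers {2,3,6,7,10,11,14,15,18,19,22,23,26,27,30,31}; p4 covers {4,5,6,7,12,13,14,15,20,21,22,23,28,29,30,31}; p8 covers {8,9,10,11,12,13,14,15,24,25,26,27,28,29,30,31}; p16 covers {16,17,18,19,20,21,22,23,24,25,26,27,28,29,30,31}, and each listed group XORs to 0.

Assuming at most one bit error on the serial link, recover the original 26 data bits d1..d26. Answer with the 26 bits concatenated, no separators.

s1 (pos 1,3,5,7,9,11,13,15,17,19,21,23,25,27,29,31): 0⊕0⊕1⊕0⊕1⊕0⊕0⊕1⊕0⊕1⊕1⊕1⊕1⊕0⊕0⊕1 = 0
s2 (pos 2,3,6,7,10,11,14,15,18,19,22,23,26,27,30,31): 1⊕0⊕1⊕0⊕1⊕0⊕0⊕1⊕1⊕1⊕0⊕1⊕1⊕0⊕0⊕1 = 1
s4 (pos 4,5,6,7,12,13,14,15,20,21,22,23,28,29,30,31): 1⊕1⊕1⊕0⊕0⊕0⊕0⊕1⊕0⊕1⊕0⊕1⊕1⊕0⊕0⊕1 = 0
s8 (pos 8,9,10,11,12,13,14,15,24,25,26,27,28,29,30,31): 0⊕1⊕1⊕0⊕0⊕0⊕0⊕1⊕1⊕1⊕1⊕0⊕1⊕0⊕0⊕1 = 0
s16 (pos 16,17,18,19,20,21,22,23,24,25,26,27,28,29,30,31): 0⊕0⊕1⊕1⊕0⊕1⊕0⊕1⊕1⊕1⊕1⊕0⊕1⊕0⊕0⊕1 = 1
Syndrome s16…s1 = 10010 → error at position 18.
Flip position 18: 0101110011000010011010111101001 → 0101110011000010001010111101001
Read data bits from positions 3,5,6,7,9,10,11,12,13,14,15,17,18,19,20,21,22,23,24,25,26,27,28,29,30,31: 01101100001001010111101001

01101100001001010111101001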